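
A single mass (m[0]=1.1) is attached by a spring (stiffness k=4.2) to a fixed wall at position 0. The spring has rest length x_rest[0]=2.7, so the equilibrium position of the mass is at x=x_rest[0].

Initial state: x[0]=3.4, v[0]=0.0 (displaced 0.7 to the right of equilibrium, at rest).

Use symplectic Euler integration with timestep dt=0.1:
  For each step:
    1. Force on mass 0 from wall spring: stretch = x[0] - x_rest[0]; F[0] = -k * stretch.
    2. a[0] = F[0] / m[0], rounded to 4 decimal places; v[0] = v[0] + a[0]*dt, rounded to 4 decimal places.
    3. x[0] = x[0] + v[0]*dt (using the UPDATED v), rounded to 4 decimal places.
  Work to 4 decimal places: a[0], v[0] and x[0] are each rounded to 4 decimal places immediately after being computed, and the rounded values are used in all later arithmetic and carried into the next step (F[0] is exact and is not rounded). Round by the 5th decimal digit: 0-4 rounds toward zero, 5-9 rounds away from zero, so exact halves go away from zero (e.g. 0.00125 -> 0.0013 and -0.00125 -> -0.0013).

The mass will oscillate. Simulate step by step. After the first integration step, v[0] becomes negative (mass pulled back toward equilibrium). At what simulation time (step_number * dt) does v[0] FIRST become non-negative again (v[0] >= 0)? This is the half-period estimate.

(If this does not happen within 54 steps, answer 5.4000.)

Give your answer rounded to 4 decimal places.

Step 0: x=[3.4000] v=[0.0000]
Step 1: x=[3.3733] v=[-0.2673]
Step 2: x=[3.3209] v=[-0.5244]
Step 3: x=[3.2448] v=[-0.7615]
Step 4: x=[3.1479] v=[-0.9695]
Step 5: x=[3.0339] v=[-1.1405]
Step 6: x=[2.9071] v=[-1.2680]
Step 7: x=[2.7724] v=[-1.3471]
Step 8: x=[2.6349] v=[-1.3747]
Step 9: x=[2.4999] v=[-1.3498]
Step 10: x=[2.3726] v=[-1.2734]
Step 11: x=[2.2578] v=[-1.1484]
Step 12: x=[2.1598] v=[-0.9796]
Step 13: x=[2.0825] v=[-0.7733]
Step 14: x=[2.0288] v=[-0.5375]
Step 15: x=[2.0007] v=[-0.2812]
Step 16: x=[1.9993] v=[-0.0142]
Step 17: x=[2.0246] v=[0.2533]
First v>=0 after going negative at step 17, time=1.7000

Answer: 1.7000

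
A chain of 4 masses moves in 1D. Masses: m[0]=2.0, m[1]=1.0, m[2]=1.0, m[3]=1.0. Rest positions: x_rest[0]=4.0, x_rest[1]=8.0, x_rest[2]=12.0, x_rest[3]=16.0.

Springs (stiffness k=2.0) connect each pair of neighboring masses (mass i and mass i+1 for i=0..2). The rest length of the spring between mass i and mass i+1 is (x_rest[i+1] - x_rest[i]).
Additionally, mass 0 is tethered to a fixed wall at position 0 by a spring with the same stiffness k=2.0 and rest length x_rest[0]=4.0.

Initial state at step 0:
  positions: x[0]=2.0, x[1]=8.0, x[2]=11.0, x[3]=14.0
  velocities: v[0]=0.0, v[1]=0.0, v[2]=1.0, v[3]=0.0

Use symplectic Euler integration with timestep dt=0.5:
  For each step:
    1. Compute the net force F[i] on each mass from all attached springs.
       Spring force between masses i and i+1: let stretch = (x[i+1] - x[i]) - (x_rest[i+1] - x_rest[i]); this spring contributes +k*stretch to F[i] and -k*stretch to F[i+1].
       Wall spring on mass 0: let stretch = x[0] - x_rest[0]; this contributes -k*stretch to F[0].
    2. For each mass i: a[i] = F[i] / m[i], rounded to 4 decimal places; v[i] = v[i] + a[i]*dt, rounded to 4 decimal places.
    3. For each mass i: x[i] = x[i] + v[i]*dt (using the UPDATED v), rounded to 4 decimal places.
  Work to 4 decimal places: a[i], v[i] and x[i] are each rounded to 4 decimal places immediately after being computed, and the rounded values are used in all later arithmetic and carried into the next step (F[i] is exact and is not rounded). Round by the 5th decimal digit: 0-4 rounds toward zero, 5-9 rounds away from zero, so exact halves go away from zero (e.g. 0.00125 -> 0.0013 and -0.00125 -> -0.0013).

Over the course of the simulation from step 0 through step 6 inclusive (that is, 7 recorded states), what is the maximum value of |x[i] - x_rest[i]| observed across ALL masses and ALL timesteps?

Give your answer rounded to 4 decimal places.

Answer: 2.2500

Derivation:
Step 0: x=[2.0000 8.0000 11.0000 14.0000] v=[0.0000 0.0000 1.0000 0.0000]
Step 1: x=[3.0000 6.5000 11.5000 14.5000] v=[2.0000 -3.0000 1.0000 1.0000]
Step 2: x=[4.1250 5.7500 11.0000 15.5000] v=[2.2500 -1.5000 -1.0000 2.0000]
Step 3: x=[4.6250 6.8125 10.1250 16.2500] v=[1.0000 2.1250 -1.7500 1.5000]
Step 4: x=[4.5156 8.4375 10.6563 15.9375] v=[-0.2188 3.2500 1.0625 -0.6250]
Step 5: x=[4.2578 9.2110 12.7188 14.9844] v=[-0.5157 1.5469 4.1249 -1.9062]
Step 6: x=[4.1738 9.2618 14.1602 14.8985] v=[-0.1680 0.1015 2.8827 -0.1718]
Max displacement = 2.2500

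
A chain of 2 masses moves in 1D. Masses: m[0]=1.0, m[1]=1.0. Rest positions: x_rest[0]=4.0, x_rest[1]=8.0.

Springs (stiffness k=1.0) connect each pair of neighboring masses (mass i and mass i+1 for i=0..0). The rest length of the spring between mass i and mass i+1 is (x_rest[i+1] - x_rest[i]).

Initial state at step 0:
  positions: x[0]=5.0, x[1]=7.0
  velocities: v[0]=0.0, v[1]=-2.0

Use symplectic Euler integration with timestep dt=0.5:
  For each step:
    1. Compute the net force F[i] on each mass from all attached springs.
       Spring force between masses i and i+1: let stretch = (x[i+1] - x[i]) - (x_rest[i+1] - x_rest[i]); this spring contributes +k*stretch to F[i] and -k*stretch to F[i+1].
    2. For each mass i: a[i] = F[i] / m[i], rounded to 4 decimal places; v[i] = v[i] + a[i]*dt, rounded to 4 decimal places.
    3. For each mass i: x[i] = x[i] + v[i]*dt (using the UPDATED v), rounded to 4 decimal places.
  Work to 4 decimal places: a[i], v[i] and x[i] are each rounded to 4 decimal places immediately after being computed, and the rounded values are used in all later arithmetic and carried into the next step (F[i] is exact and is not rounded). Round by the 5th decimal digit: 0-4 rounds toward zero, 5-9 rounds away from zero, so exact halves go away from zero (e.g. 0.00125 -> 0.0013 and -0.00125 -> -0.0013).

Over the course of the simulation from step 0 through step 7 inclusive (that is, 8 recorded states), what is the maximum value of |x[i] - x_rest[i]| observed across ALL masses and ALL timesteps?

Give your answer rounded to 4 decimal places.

Answer: 3.7187

Derivation:
Step 0: x=[5.0000 7.0000] v=[0.0000 -2.0000]
Step 1: x=[4.5000 6.5000] v=[-1.0000 -1.0000]
Step 2: x=[3.5000 6.5000] v=[-2.0000 0.0000]
Step 3: x=[2.2500 6.7500] v=[-2.5000 0.5000]
Step 4: x=[1.1250 6.8750] v=[-2.2500 0.2500]
Step 5: x=[0.4375 6.5625] v=[-1.3750 -0.6250]
Step 6: x=[0.2813 5.7188] v=[-0.3125 -1.6875]
Step 7: x=[0.4845 4.5157] v=[0.4063 -2.4063]
Max displacement = 3.7187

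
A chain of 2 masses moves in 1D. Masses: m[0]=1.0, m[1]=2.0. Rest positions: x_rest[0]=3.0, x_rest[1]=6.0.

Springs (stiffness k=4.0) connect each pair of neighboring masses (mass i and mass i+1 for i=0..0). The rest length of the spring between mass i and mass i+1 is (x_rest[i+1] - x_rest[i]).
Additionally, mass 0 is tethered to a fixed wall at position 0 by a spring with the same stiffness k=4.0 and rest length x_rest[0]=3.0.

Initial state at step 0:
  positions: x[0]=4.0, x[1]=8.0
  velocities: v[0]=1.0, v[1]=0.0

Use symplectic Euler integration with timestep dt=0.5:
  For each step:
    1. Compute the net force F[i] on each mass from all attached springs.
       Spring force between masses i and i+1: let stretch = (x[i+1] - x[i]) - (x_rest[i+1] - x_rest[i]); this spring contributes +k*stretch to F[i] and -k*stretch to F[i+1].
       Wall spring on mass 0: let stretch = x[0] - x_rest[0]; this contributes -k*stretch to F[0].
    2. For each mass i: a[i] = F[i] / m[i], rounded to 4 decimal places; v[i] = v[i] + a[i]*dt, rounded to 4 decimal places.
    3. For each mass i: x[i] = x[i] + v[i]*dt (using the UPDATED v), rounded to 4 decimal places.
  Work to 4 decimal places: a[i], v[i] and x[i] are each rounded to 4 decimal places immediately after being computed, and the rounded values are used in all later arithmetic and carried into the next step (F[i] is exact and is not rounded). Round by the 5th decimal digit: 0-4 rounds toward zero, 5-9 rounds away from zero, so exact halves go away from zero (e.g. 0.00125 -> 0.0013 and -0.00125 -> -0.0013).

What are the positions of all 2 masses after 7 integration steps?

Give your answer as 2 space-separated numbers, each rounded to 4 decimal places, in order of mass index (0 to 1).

Step 0: x=[4.0000 8.0000] v=[1.0000 0.0000]
Step 1: x=[4.5000 7.5000] v=[1.0000 -1.0000]
Step 2: x=[3.5000 7.0000] v=[-2.0000 -1.0000]
Step 3: x=[2.5000 6.2500] v=[-2.0000 -1.5000]
Step 4: x=[2.7500 5.1250] v=[0.5000 -2.2500]
Step 5: x=[2.6250 4.3125] v=[-0.2500 -1.6250]
Step 6: x=[1.5625 4.1563] v=[-2.1250 -0.3125]
Step 7: x=[1.5313 4.2032] v=[-0.0624 0.0937]

Answer: 1.5313 4.2032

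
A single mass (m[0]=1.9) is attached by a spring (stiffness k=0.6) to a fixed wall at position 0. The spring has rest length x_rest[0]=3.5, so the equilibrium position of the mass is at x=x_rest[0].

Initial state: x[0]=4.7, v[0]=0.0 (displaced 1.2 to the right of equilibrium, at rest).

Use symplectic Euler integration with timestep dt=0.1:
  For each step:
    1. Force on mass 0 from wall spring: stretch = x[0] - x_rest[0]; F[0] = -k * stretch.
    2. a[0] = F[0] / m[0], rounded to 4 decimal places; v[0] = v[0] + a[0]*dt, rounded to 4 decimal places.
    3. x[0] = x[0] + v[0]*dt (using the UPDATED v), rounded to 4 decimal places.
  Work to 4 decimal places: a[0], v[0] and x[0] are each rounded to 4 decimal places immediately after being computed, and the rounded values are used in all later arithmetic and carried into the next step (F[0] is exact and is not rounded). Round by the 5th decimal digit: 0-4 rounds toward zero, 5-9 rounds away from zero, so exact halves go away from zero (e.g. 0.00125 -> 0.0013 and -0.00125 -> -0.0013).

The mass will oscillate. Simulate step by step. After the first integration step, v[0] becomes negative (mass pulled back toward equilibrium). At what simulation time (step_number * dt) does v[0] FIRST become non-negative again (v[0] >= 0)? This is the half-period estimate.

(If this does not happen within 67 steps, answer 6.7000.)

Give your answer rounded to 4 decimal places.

Answer: 5.6000

Derivation:
Step 0: x=[4.7000] v=[0.0000]
Step 1: x=[4.6962] v=[-0.0379]
Step 2: x=[4.6886] v=[-0.0757]
Step 3: x=[4.6773] v=[-0.1132]
Step 4: x=[4.6623] v=[-0.1504]
Step 5: x=[4.6436] v=[-0.1871]
Step 6: x=[4.6213] v=[-0.2232]
Step 7: x=[4.5954] v=[-0.2586]
Step 8: x=[4.5661] v=[-0.2932]
Step 9: x=[4.5334] v=[-0.3269]
Step 10: x=[4.4975] v=[-0.3595]
Step 11: x=[4.4584] v=[-0.3910]
Step 12: x=[4.4163] v=[-0.4213]
Step 13: x=[4.3713] v=[-0.4502]
Step 14: x=[4.3235] v=[-0.4777]
Step 15: x=[4.2731] v=[-0.5037]
Step 16: x=[4.2203] v=[-0.5281]
Step 17: x=[4.1652] v=[-0.5509]
Step 18: x=[4.1080] v=[-0.5719]
Step 19: x=[4.0489] v=[-0.5911]
Step 20: x=[3.9881] v=[-0.6084]
Step 21: x=[3.9257] v=[-0.6238]
Step 22: x=[3.8620] v=[-0.6372]
Step 23: x=[3.7971] v=[-0.6486]
Step 24: x=[3.7313] v=[-0.6580]
Step 25: x=[3.6648] v=[-0.6653]
Step 26: x=[3.5978] v=[-0.6705]
Step 27: x=[3.5304] v=[-0.6736]
Step 28: x=[3.4629] v=[-0.6746]
Step 29: x=[3.3956] v=[-0.6734]
Step 30: x=[3.3286] v=[-0.6701]
Step 31: x=[3.2621] v=[-0.6647]
Step 32: x=[3.1964] v=[-0.6572]
Step 33: x=[3.1316] v=[-0.6476]
Step 34: x=[3.0680] v=[-0.6360]
Step 35: x=[3.0058] v=[-0.6224]
Step 36: x=[2.9451] v=[-0.6068]
Step 37: x=[2.8862] v=[-0.5893]
Step 38: x=[2.8292] v=[-0.5699]
Step 39: x=[2.7743] v=[-0.5487]
Step 40: x=[2.7217] v=[-0.5258]
Step 41: x=[2.6716] v=[-0.5012]
Step 42: x=[2.6241] v=[-0.4750]
Step 43: x=[2.5794] v=[-0.4473]
Step 44: x=[2.5376] v=[-0.4182]
Step 45: x=[2.4988] v=[-0.3878]
Step 46: x=[2.4632] v=[-0.3562]
Step 47: x=[2.4309] v=[-0.3235]
Step 48: x=[2.4019] v=[-0.2897]
Step 49: x=[2.3764] v=[-0.2550]
Step 50: x=[2.3545] v=[-0.2195]
Step 51: x=[2.3362] v=[-0.1833]
Step 52: x=[2.3215] v=[-0.1466]
Step 53: x=[2.3106] v=[-0.1094]
Step 54: x=[2.3034] v=[-0.0718]
Step 55: x=[2.3000] v=[-0.0340]
Step 56: x=[2.3004] v=[0.0039]
First v>=0 after going negative at step 56, time=5.6000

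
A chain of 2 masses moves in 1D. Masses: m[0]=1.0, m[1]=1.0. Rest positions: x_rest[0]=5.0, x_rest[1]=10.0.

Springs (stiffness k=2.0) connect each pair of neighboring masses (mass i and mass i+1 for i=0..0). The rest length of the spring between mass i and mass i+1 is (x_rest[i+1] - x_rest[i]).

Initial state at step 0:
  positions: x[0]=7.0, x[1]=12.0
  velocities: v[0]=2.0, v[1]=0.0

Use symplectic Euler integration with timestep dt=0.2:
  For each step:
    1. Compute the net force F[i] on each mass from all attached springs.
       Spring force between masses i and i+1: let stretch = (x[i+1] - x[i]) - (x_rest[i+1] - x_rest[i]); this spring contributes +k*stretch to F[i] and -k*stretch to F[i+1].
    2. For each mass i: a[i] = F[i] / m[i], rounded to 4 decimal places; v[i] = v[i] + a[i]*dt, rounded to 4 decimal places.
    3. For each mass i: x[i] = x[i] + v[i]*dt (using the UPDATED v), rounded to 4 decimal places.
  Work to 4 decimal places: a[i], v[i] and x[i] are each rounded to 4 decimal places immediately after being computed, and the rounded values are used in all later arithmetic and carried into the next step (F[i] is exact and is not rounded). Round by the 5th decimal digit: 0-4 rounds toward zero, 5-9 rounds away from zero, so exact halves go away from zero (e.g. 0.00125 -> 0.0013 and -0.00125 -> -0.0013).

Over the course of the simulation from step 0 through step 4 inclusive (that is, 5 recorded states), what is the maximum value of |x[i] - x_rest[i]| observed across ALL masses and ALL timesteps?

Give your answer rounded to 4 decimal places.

Step 0: x=[7.0000 12.0000] v=[2.0000 0.0000]
Step 1: x=[7.4000 12.0000] v=[2.0000 0.0000]
Step 2: x=[7.7680 12.0320] v=[1.8400 0.1600]
Step 3: x=[8.0771 12.1229] v=[1.5456 0.4544]
Step 4: x=[8.3099 12.2901] v=[1.1639 0.8361]
Max displacement = 3.3099

Answer: 3.3099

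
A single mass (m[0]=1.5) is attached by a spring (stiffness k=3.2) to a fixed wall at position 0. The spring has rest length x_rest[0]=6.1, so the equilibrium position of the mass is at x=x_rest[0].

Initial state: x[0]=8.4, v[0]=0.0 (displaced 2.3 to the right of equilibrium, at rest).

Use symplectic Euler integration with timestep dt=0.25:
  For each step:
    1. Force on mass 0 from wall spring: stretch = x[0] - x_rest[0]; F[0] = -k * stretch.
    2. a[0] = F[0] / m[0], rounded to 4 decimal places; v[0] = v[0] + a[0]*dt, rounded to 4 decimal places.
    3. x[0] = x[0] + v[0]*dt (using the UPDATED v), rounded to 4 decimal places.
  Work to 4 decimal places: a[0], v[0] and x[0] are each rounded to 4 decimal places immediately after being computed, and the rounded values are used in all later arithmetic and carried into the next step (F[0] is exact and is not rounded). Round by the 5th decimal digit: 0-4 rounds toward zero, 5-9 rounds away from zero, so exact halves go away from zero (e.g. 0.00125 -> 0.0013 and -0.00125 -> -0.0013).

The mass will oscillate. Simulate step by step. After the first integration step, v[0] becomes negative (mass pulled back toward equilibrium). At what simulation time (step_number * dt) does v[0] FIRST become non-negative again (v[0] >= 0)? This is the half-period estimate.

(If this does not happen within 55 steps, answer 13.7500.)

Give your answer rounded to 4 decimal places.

Answer: 2.2500

Derivation:
Step 0: x=[8.4000] v=[0.0000]
Step 1: x=[8.0933] v=[-1.2267]
Step 2: x=[7.5209] v=[-2.2898]
Step 3: x=[6.7590] v=[-3.0476]
Step 4: x=[5.9092] v=[-3.3991]
Step 5: x=[5.0849] v=[-3.2974]
Step 6: x=[4.3959] v=[-2.7560]
Step 7: x=[3.9341] v=[-1.8472]
Step 8: x=[3.7611] v=[-0.6921]
Step 9: x=[3.8999] v=[0.5553]
First v>=0 after going negative at step 9, time=2.2500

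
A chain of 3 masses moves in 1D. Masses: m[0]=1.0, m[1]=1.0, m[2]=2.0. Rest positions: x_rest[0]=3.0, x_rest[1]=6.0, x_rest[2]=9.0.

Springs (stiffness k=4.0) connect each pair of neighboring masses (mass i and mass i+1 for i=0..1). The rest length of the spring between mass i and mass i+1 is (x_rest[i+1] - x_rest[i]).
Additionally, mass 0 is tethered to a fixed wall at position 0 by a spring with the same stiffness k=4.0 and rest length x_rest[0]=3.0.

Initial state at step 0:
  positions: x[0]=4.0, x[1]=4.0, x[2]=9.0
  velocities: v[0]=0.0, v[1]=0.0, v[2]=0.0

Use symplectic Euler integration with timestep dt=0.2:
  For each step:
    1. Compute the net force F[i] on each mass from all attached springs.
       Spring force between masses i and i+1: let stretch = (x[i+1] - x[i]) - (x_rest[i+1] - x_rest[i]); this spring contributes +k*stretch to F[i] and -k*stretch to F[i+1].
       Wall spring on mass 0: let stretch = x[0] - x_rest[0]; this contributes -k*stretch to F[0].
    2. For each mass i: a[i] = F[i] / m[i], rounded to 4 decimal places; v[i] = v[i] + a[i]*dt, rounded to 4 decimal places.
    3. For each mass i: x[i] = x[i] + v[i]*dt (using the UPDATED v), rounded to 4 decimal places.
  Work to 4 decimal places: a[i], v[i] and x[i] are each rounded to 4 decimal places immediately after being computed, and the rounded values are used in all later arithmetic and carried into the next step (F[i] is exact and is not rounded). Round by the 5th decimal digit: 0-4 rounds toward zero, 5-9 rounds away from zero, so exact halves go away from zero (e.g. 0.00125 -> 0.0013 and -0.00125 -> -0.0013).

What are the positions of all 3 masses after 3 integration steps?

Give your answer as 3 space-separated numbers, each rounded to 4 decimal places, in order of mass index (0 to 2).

Step 0: x=[4.0000 4.0000 9.0000] v=[0.0000 0.0000 0.0000]
Step 1: x=[3.3600 4.8000 8.8400] v=[-3.2000 4.0000 -0.8000]
Step 2: x=[2.4128 6.0160 8.5968] v=[-4.7360 6.0800 -1.2160]
Step 3: x=[1.6561 7.0684 8.3871] v=[-3.7837 5.2621 -1.0483]

Answer: 1.6561 7.0684 8.3871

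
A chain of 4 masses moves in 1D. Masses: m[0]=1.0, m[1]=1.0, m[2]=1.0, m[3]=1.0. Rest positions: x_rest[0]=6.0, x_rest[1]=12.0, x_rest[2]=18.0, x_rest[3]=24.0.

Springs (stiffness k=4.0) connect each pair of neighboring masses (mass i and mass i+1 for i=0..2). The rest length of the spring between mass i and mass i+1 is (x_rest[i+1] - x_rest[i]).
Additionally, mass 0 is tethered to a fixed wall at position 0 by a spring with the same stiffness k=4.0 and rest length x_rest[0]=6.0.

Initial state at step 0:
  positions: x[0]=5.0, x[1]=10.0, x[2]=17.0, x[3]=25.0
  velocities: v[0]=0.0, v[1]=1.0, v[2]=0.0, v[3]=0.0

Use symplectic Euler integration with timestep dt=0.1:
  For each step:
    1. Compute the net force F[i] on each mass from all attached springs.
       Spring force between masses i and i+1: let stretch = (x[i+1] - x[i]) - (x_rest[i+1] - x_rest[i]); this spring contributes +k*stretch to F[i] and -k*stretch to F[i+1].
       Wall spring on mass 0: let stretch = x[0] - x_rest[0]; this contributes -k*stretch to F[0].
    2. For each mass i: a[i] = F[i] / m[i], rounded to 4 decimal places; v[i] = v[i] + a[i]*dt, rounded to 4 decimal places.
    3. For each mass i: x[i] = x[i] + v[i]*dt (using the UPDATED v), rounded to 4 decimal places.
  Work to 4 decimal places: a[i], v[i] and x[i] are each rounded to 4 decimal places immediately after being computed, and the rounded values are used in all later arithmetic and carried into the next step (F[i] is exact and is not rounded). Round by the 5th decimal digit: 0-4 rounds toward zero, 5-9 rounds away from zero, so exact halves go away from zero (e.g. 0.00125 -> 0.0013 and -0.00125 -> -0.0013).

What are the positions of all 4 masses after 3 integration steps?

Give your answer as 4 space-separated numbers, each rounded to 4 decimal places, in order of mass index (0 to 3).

Step 0: x=[5.0000 10.0000 17.0000 25.0000] v=[0.0000 1.0000 0.0000 0.0000]
Step 1: x=[5.0000 10.1800 17.0400 24.9200] v=[0.0000 1.8000 0.4000 -0.8000]
Step 2: x=[5.0072 10.4272 17.1208 24.7648] v=[0.0720 2.4720 0.8080 -1.5520]
Step 3: x=[5.0309 10.7253 17.2396 24.5438] v=[0.2371 2.9814 1.1882 -2.2096]

Answer: 5.0309 10.7253 17.2396 24.5438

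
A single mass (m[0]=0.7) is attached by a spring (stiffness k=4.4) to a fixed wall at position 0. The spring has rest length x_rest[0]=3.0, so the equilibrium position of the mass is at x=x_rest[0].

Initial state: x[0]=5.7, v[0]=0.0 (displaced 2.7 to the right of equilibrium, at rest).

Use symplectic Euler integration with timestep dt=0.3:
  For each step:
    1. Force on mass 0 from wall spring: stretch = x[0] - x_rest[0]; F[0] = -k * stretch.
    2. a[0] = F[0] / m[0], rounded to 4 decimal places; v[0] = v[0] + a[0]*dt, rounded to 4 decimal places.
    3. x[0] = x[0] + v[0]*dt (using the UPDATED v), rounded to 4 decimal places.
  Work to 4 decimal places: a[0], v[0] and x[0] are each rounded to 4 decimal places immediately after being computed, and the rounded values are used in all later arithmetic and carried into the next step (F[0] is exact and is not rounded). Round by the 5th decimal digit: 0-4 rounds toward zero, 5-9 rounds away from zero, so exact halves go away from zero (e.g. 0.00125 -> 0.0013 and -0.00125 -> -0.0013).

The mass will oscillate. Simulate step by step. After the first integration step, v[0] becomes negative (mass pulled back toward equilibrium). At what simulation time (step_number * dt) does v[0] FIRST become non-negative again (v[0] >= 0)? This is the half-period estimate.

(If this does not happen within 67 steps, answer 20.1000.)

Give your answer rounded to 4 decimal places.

Step 0: x=[5.7000] v=[0.0000]
Step 1: x=[4.1726] v=[-5.0914]
Step 2: x=[1.9818] v=[-7.3026]
Step 3: x=[0.3670] v=[-5.3826]
Step 4: x=[0.2418] v=[-0.4175]
Step 5: x=[1.6769] v=[4.7837]
First v>=0 after going negative at step 5, time=1.5000

Answer: 1.5000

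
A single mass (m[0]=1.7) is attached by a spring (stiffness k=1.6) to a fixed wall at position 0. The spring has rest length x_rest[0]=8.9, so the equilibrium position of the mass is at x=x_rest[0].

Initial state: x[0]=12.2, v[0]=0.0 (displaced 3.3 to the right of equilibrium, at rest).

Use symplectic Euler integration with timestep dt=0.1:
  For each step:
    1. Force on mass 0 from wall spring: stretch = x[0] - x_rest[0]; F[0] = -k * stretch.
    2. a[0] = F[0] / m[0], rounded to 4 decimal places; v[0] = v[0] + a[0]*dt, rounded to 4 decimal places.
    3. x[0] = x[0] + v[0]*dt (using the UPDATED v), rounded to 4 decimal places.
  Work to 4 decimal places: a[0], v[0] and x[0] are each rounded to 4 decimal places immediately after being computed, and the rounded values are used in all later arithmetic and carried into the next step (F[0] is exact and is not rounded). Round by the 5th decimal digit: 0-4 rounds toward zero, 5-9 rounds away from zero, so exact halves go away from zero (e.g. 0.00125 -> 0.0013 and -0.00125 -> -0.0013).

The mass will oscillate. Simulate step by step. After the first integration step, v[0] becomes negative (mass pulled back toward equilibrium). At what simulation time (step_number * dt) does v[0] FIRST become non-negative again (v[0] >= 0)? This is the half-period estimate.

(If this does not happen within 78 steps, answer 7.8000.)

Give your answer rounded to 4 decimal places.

Step 0: x=[12.2000] v=[0.0000]
Step 1: x=[12.1689] v=[-0.3106]
Step 2: x=[12.1071] v=[-0.6183]
Step 3: x=[12.0151] v=[-0.9201]
Step 4: x=[11.8938] v=[-1.2133]
Step 5: x=[11.7443] v=[-1.4951]
Step 6: x=[11.5680] v=[-1.7628]
Step 7: x=[11.3666] v=[-2.0139]
Step 8: x=[11.1420] v=[-2.2461]
Step 9: x=[10.8963] v=[-2.4571]
Step 10: x=[10.6318] v=[-2.6450]
Step 11: x=[10.3510] v=[-2.8080]
Step 12: x=[10.0565] v=[-2.9446]
Step 13: x=[9.7512] v=[-3.0535]
Step 14: x=[9.4378] v=[-3.1336]
Step 15: x=[9.1194] v=[-3.1842]
Step 16: x=[8.7989] v=[-3.2049]
Step 17: x=[8.4794] v=[-3.1954]
Step 18: x=[8.1638] v=[-3.1558]
Step 19: x=[7.8552] v=[-3.0865]
Step 20: x=[7.5564] v=[-2.9882]
Step 21: x=[7.2702] v=[-2.8617]
Step 22: x=[6.9994] v=[-2.7083]
Step 23: x=[6.7465] v=[-2.5294]
Step 24: x=[6.5138] v=[-2.3267]
Step 25: x=[6.3036] v=[-2.1021]
Step 26: x=[6.1178] v=[-1.8577]
Step 27: x=[5.9582] v=[-1.5959]
Step 28: x=[5.8263] v=[-1.3190]
Step 29: x=[5.7233] v=[-1.0297]
Step 30: x=[5.6502] v=[-0.7307]
Step 31: x=[5.6077] v=[-0.4248]
Step 32: x=[5.5962] v=[-0.1149]
Step 33: x=[5.6158] v=[0.1961]
First v>=0 after going negative at step 33, time=3.3000

Answer: 3.3000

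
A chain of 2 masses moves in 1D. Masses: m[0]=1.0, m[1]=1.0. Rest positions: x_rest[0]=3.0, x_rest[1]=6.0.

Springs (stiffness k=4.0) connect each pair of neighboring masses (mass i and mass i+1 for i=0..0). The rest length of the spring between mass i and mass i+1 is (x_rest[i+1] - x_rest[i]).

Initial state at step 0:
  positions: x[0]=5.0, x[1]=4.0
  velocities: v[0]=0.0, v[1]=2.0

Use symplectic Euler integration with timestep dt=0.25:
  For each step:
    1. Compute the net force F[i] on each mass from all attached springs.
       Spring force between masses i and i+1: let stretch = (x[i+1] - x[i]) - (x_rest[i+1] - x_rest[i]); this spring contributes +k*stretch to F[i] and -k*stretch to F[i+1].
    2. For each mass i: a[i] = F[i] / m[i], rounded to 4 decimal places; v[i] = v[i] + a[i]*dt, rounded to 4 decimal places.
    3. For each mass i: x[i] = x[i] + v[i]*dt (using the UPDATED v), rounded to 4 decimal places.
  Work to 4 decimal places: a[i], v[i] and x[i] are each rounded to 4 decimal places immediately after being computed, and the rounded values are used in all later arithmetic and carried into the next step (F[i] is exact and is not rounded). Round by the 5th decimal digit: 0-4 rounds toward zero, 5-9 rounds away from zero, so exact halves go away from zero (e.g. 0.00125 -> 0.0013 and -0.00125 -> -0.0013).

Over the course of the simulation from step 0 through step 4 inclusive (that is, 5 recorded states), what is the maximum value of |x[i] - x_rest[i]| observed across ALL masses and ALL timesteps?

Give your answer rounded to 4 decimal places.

Answer: 3.2188

Derivation:
Step 0: x=[5.0000 4.0000] v=[0.0000 2.0000]
Step 1: x=[4.0000 5.5000] v=[-4.0000 6.0000]
Step 2: x=[2.6250 7.3750] v=[-5.5000 7.5000]
Step 3: x=[1.6875 8.8125] v=[-3.7500 5.7500]
Step 4: x=[1.7813 9.2188] v=[0.3750 1.6250]
Max displacement = 3.2188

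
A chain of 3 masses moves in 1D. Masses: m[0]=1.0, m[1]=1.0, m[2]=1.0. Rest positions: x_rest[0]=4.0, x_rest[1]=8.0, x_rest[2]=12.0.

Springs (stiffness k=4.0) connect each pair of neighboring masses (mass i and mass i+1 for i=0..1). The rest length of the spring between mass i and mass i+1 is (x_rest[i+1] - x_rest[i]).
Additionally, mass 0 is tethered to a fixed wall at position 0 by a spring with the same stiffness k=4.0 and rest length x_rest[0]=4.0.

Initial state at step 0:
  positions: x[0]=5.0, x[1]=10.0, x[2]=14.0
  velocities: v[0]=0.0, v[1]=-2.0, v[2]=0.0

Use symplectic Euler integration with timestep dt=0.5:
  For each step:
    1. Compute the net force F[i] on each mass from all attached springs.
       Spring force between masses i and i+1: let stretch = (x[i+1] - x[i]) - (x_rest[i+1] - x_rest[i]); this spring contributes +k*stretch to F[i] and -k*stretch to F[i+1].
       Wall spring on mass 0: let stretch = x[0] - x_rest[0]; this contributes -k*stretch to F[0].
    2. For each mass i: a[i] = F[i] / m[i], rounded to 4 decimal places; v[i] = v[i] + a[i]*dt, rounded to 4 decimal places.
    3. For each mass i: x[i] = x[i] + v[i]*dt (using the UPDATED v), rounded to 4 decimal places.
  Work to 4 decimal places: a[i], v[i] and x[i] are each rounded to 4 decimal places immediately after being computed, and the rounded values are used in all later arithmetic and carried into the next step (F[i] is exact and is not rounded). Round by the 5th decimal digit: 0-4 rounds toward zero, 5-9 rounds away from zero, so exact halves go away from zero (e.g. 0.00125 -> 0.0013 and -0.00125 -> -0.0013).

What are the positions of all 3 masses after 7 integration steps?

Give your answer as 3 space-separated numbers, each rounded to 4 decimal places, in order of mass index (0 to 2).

Step 0: x=[5.0000 10.0000 14.0000] v=[0.0000 -2.0000 0.0000]
Step 1: x=[5.0000 8.0000 14.0000] v=[0.0000 -4.0000 0.0000]
Step 2: x=[3.0000 9.0000 12.0000] v=[-4.0000 2.0000 -4.0000]
Step 3: x=[4.0000 7.0000 11.0000] v=[2.0000 -4.0000 -2.0000]
Step 4: x=[4.0000 6.0000 10.0000] v=[0.0000 -2.0000 -2.0000]
Step 5: x=[2.0000 7.0000 9.0000] v=[-4.0000 2.0000 -2.0000]
Step 6: x=[3.0000 5.0000 10.0000] v=[2.0000 -4.0000 2.0000]
Step 7: x=[3.0000 6.0000 10.0000] v=[0.0000 2.0000 0.0000]

Answer: 3.0000 6.0000 10.0000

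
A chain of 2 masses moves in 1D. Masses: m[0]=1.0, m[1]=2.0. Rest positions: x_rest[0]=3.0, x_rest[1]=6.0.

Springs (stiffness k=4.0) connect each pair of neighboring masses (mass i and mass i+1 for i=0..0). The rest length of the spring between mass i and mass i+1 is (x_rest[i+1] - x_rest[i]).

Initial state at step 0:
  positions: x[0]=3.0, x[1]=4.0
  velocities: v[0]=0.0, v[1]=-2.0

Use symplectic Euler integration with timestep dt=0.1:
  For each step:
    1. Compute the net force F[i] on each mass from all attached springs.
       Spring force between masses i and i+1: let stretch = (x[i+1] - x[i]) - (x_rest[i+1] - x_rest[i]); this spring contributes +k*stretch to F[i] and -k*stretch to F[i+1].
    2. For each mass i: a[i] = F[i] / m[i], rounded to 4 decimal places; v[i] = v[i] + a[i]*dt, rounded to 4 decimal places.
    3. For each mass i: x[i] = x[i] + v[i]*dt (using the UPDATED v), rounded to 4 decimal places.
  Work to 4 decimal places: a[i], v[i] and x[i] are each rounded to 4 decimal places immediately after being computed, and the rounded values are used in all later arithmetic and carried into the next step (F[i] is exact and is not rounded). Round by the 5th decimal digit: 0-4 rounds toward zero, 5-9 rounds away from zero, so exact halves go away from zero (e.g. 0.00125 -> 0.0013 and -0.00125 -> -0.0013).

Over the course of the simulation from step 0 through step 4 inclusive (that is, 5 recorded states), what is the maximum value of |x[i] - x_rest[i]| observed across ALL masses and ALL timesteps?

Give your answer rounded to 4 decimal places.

Answer: 2.3964

Derivation:
Step 0: x=[3.0000 4.0000] v=[0.0000 -2.0000]
Step 1: x=[2.9200 3.8400] v=[-0.8000 -1.6000]
Step 2: x=[2.7568 3.7216] v=[-1.6320 -1.1840]
Step 3: x=[2.5122 3.6439] v=[-2.4461 -0.7770]
Step 4: x=[2.1929 3.6036] v=[-3.1934 -0.4033]
Max displacement = 2.3964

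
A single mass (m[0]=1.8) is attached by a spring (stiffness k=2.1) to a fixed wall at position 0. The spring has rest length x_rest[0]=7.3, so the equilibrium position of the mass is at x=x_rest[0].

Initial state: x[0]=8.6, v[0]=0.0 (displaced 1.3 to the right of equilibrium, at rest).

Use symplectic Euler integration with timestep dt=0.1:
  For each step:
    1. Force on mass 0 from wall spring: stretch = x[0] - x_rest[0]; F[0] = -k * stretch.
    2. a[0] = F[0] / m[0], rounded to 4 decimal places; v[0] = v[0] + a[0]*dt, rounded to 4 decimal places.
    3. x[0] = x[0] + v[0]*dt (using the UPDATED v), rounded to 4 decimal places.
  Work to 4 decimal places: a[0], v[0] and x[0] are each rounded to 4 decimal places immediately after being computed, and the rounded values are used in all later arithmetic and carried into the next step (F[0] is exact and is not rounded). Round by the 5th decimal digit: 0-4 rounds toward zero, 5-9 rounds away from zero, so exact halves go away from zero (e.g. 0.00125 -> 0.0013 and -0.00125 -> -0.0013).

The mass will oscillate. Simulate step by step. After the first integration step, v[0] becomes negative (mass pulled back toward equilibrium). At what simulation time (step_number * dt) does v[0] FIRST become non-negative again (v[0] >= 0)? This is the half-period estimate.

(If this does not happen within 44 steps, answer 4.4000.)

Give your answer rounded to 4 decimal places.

Answer: 3.0000

Derivation:
Step 0: x=[8.6000] v=[0.0000]
Step 1: x=[8.5848] v=[-0.1517]
Step 2: x=[8.5546] v=[-0.3016]
Step 3: x=[8.5098] v=[-0.4480]
Step 4: x=[8.4509] v=[-0.5891]
Step 5: x=[8.3786] v=[-0.7234]
Step 6: x=[8.2937] v=[-0.8492]
Step 7: x=[8.1972] v=[-0.9651]
Step 8: x=[8.0902] v=[-1.0698]
Step 9: x=[7.9740] v=[-1.1620]
Step 10: x=[7.8499] v=[-1.2406]
Step 11: x=[7.7194] v=[-1.3048]
Step 12: x=[7.5840] v=[-1.3537]
Step 13: x=[7.4453] v=[-1.3868]
Step 14: x=[7.3049] v=[-1.4038]
Step 15: x=[7.1645] v=[-1.4044]
Step 16: x=[7.0256] v=[-1.3886]
Step 17: x=[6.8899] v=[-1.3566]
Step 18: x=[6.7590] v=[-1.3088]
Step 19: x=[6.6344] v=[-1.2457]
Step 20: x=[6.5176] v=[-1.1681]
Step 21: x=[6.4099] v=[-1.0768]
Step 22: x=[6.3126] v=[-0.9730]
Step 23: x=[6.2268] v=[-0.8578]
Step 24: x=[6.1535] v=[-0.7326]
Step 25: x=[6.0936] v=[-0.5988]
Step 26: x=[6.0478] v=[-0.4581]
Step 27: x=[6.0166] v=[-0.3120]
Step 28: x=[6.0004] v=[-0.1623]
Step 29: x=[5.9993] v=[-0.0107]
Step 30: x=[6.0134] v=[0.1411]
First v>=0 after going negative at step 30, time=3.0000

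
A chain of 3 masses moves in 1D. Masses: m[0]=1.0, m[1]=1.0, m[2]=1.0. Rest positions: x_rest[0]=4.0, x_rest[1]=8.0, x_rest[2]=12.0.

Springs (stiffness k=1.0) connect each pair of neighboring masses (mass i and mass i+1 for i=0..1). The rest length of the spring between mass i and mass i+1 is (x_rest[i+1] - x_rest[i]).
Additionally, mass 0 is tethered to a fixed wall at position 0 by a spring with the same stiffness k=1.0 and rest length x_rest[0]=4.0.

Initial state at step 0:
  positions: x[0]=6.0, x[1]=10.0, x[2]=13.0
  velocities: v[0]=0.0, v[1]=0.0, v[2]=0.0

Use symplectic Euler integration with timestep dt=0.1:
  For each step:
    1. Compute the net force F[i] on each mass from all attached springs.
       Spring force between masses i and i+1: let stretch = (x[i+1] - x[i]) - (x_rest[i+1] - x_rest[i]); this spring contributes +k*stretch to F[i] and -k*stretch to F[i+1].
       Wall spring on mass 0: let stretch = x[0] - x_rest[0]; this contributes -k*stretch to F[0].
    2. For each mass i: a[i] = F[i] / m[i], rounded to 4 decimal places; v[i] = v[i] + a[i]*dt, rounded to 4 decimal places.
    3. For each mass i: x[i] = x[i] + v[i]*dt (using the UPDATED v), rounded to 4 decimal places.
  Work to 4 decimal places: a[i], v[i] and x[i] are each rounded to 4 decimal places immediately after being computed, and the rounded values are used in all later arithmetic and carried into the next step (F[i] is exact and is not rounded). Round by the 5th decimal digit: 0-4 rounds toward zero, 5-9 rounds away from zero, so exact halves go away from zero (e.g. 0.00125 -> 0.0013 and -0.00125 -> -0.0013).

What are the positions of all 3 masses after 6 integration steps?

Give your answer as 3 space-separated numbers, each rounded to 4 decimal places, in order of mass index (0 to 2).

Step 0: x=[6.0000 10.0000 13.0000] v=[0.0000 0.0000 0.0000]
Step 1: x=[5.9800 9.9900 13.0100] v=[-0.2000 -0.1000 0.1000]
Step 2: x=[5.9403 9.9701 13.0298] v=[-0.3970 -0.1990 0.1980]
Step 3: x=[5.8815 9.9405 13.0590] v=[-0.5881 -0.2960 0.2920]
Step 4: x=[5.8045 9.9015 13.0970] v=[-0.7704 -0.3901 0.3802]
Step 5: x=[5.7104 9.8535 13.1431] v=[-0.9412 -0.4803 0.4607]
Step 6: x=[5.6006 9.7969 13.1963] v=[-1.0979 -0.5657 0.5317]

Answer: 5.6006 9.7969 13.1963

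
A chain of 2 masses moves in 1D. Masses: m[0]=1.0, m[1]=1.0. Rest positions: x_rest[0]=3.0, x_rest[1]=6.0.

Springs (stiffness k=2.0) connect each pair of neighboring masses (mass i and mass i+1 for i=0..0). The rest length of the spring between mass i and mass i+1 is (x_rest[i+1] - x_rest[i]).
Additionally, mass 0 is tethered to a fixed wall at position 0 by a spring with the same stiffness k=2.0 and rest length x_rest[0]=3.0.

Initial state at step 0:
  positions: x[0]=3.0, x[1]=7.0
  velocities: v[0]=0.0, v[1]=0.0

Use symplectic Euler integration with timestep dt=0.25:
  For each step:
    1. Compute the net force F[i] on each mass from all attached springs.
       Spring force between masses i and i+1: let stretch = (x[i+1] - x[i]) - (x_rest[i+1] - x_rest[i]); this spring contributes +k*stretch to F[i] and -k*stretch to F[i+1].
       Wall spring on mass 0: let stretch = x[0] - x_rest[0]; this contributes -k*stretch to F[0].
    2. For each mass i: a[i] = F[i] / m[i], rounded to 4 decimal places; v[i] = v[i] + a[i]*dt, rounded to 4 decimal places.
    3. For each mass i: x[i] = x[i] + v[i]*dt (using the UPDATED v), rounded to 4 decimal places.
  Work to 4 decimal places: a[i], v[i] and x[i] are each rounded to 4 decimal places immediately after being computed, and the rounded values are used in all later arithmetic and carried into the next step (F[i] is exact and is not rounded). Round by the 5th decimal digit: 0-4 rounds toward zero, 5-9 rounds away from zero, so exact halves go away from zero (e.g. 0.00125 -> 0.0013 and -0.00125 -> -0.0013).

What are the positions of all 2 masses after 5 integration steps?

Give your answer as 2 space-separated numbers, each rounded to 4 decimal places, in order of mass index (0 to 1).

Answer: 3.6275 5.9729

Derivation:
Step 0: x=[3.0000 7.0000] v=[0.0000 0.0000]
Step 1: x=[3.1250 6.8750] v=[0.5000 -0.5000]
Step 2: x=[3.3281 6.6563] v=[0.8125 -0.8750]
Step 3: x=[3.5313 6.3965] v=[0.8126 -1.0391]
Step 4: x=[3.6512 6.1536] v=[0.4796 -0.9717]
Step 5: x=[3.6275 5.9729] v=[-0.0948 -0.7229]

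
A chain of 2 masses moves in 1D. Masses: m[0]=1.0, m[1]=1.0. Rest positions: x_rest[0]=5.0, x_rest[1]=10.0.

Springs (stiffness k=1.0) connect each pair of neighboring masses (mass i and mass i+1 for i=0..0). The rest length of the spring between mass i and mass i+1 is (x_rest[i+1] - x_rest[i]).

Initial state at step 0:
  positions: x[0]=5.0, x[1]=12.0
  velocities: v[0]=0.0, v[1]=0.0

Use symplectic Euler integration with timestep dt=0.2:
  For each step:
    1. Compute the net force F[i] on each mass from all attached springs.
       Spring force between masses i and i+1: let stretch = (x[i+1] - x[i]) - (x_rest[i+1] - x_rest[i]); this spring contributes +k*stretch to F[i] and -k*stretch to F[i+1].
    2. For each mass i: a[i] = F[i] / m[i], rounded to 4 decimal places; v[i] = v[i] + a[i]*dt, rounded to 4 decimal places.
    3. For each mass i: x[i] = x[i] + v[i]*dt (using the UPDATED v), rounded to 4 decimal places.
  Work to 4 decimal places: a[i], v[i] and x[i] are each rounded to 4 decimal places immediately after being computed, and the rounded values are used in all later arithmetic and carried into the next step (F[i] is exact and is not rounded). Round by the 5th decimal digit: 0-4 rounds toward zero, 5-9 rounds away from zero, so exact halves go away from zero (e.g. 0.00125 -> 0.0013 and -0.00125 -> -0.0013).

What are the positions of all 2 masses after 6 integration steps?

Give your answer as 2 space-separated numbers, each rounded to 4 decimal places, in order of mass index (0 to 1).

Answer: 6.2731 10.7269

Derivation:
Step 0: x=[5.0000 12.0000] v=[0.0000 0.0000]
Step 1: x=[5.0800 11.9200] v=[0.4000 -0.4000]
Step 2: x=[5.2336 11.7664] v=[0.7680 -0.7680]
Step 3: x=[5.4485 11.5515] v=[1.0746 -1.0746]
Step 4: x=[5.7075 11.2925] v=[1.2952 -1.2952]
Step 5: x=[5.9899 11.0101] v=[1.4122 -1.4122]
Step 6: x=[6.2731 10.7269] v=[1.4162 -1.4162]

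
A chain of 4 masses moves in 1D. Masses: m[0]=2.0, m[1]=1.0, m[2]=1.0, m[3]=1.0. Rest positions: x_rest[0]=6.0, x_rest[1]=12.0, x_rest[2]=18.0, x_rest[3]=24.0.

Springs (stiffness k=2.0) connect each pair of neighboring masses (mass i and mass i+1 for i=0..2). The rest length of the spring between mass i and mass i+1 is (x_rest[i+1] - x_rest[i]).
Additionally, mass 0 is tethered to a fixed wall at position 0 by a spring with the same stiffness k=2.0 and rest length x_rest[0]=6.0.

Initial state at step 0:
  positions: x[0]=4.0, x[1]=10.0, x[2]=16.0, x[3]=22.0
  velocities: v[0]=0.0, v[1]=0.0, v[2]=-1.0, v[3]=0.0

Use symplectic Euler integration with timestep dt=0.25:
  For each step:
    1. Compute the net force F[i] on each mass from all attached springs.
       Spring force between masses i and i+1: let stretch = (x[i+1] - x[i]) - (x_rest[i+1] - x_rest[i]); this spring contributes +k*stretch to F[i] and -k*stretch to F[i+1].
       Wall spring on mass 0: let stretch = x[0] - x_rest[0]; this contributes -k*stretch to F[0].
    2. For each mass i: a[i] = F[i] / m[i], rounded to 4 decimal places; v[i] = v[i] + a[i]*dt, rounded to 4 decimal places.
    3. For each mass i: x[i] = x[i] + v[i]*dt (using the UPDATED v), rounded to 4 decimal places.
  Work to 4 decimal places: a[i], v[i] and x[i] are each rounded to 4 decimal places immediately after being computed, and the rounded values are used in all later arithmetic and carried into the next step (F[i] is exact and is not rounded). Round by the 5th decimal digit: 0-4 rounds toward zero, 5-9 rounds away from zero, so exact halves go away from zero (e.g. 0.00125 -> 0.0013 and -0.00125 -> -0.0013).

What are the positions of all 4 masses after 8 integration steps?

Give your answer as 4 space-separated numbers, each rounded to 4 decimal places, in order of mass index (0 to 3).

Step 0: x=[4.0000 10.0000 16.0000 22.0000] v=[0.0000 0.0000 -1.0000 0.0000]
Step 1: x=[4.1250 10.0000 15.7500 22.0000] v=[0.5000 0.0000 -1.0000 0.0000]
Step 2: x=[4.3594 9.9844 15.5625 21.9688] v=[0.9375 -0.0625 -0.7500 -0.1250]
Step 3: x=[4.6729 9.9629 15.4785 21.8868] v=[1.2539 -0.0860 -0.3359 -0.3282]
Step 4: x=[5.0250 9.9696 15.5061 21.7537] v=[1.4082 0.0268 0.1105 -0.5324]
Step 5: x=[5.3720 10.0503 15.6226 21.5897] v=[1.3881 0.3228 0.4661 -0.6562]
Step 6: x=[5.6757 10.2428 15.7885 21.4298] v=[1.2147 0.7698 0.6635 -0.6398]
Step 7: x=[5.9101 10.5576 15.9663 21.3147] v=[0.9376 1.2591 0.7113 -0.4605]
Step 8: x=[6.0656 10.9675 16.1366 21.2810] v=[0.6220 1.6397 0.6812 -0.1347]

Answer: 6.0656 10.9675 16.1366 21.2810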